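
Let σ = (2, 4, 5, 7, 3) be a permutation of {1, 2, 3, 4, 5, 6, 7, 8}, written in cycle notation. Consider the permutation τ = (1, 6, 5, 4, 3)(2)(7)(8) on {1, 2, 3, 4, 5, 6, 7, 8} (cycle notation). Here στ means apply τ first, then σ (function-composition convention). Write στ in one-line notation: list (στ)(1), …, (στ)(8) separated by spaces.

Chase each element through τ then σ: 1 → 6 → 6; 2 → 2 → 4; 3 → 1 → 1; 4 → 3 → 2; 5 → 4 → 5; 6 → 5 → 7; 7 → 7 → 3; 8 → 8 → 8.
Collecting the images, στ = [6 4 1 2 5 7 3 8].

6 4 1 2 5 7 3 8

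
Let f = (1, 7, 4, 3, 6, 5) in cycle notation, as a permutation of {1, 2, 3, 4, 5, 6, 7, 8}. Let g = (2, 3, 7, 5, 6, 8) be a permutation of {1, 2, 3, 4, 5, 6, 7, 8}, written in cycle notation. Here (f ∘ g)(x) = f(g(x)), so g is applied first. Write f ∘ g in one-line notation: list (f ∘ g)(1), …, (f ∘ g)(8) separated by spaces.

7 6 4 3 5 8 1 2

(f ∘ g)(x) = f(g(x)). Computing each image: f(g(1)) = f(1) = 7, f(g(2)) = f(3) = 6, f(g(3)) = f(7) = 4, f(g(4)) = f(4) = 3, f(g(5)) = f(6) = 5, f(g(6)) = f(8) = 8, f(g(7)) = f(5) = 1, f(g(8)) = f(2) = 2.
Hence f ∘ g = [7 6 4 3 5 8 1 2].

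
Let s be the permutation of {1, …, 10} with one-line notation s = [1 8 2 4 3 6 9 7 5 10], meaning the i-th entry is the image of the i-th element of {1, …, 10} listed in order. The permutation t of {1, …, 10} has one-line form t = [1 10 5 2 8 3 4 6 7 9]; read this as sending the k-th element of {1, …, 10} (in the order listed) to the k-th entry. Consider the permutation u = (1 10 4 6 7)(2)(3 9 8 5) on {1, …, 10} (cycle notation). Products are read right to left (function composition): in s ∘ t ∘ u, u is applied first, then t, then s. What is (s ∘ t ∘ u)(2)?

(s ∘ t ∘ u)(2) = s(t(u(2))). u(2) = 2, then t(2) = 10, then s(10) = 10, so the result is 10.

10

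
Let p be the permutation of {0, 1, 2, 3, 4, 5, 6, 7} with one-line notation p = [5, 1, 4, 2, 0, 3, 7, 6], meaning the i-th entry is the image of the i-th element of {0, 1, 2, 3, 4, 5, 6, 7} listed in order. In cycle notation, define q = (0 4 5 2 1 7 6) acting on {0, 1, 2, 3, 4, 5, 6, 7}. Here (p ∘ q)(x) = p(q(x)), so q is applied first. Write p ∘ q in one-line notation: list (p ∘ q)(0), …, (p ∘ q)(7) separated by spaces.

(p ∘ q)(x) = p(q(x)). Computing each image: p(q(0)) = p(4) = 0, p(q(1)) = p(7) = 6, p(q(2)) = p(1) = 1, p(q(3)) = p(3) = 2, p(q(4)) = p(5) = 3, p(q(5)) = p(2) = 4, p(q(6)) = p(0) = 5, p(q(7)) = p(6) = 7.
Hence p ∘ q = [0 6 1 2 3 4 5 7].

0 6 1 2 3 4 5 7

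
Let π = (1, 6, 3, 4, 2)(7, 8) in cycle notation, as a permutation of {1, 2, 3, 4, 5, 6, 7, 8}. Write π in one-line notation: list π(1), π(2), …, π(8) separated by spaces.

Each element maps to the next entry in its cycle (wrapping to the front): 1↦6, 2↦1, 3↦4, 4↦2, 5↦5, 6↦3, 7↦8, 8↦7.
Listing these in domain order gives 6 1 4 2 5 3 8 7.

6 1 4 2 5 3 8 7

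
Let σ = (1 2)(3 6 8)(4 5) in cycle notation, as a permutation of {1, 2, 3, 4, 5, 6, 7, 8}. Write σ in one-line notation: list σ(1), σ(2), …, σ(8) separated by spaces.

2 1 6 5 4 8 7 3

Each element maps to the next entry in its cycle (wrapping to the front): 1→2, 2→1, 3→6, 4→5, 5→4, 6→8, 7→7, 8→3.
Listing these in domain order gives 2 1 6 5 4 8 7 3.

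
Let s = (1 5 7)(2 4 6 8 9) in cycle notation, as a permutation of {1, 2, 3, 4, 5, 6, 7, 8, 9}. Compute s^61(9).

9 lies in the 5-cycle (2 4 6 8 9).
Powers repeat with period 5 on this cycle, and 61 mod 5 = 1, so s^61(9) = s^1(9).
Stepping 1 place around the cycle: 9 → 2.

2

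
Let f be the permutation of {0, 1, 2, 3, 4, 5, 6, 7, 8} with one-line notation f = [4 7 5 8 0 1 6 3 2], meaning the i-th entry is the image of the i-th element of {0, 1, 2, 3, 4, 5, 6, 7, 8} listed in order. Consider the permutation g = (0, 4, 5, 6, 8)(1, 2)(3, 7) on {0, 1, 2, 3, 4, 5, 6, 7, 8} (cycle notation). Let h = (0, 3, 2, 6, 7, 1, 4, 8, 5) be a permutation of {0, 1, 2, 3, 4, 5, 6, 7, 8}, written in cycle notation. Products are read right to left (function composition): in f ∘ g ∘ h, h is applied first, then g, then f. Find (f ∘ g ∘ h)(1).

Apply the permutations in order: h(1) = 4, then g(4) = 5, then f(5) = 1. So (f ∘ g ∘ h)(1) = 1.

1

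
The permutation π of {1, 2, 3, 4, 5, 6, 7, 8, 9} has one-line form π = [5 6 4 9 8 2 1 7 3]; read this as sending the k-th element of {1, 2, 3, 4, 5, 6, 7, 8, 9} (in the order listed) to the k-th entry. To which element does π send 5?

5 is element number 5 of the domain, and entry number 5 of the one-line form is 8, so π(5) = 8.

8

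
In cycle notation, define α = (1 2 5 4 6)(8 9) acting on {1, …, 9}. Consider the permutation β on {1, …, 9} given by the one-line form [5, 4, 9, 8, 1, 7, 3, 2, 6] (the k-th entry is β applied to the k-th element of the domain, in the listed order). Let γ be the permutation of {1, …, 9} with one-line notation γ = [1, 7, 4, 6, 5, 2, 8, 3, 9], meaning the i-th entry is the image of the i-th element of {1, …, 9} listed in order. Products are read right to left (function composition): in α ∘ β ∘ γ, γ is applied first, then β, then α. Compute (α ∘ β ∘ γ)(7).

(α ∘ β ∘ γ)(7) = α(β(γ(7))). γ(7) = 8, then β(8) = 2, then α(2) = 5, so the result is 5.

5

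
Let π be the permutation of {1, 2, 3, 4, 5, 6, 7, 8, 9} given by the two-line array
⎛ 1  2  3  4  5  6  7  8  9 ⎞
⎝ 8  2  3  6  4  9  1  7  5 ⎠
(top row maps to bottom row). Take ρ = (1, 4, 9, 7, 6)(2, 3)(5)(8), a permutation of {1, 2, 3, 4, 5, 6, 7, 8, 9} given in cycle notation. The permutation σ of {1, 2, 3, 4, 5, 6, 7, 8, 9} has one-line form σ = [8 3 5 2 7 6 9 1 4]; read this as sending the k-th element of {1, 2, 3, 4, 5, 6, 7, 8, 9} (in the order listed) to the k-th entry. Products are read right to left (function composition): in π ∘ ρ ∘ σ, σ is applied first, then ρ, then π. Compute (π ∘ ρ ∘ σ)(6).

8

(π ∘ ρ ∘ σ)(6) = π(ρ(σ(6))). σ(6) = 6, then ρ(6) = 1, then π(1) = 8, so the result is 8.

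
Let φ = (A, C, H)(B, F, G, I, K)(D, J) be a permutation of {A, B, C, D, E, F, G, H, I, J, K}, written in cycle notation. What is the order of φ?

30

The cycle type of φ is (5, 3, 2, 1).
The order of φ is the least common multiple of its cycle lengths: lcm(5, 3, 2) = 30.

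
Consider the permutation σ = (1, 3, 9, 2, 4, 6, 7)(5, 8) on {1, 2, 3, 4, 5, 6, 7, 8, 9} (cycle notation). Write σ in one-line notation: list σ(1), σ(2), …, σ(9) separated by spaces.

3 4 9 6 8 7 1 5 2

Image by image: 1→3, 2→4, 3→9, 4→6, 5→8, 6→7, 7→1, 8→5, 9→2.
So the one-line form is 3 4 9 6 8 7 1 5 2.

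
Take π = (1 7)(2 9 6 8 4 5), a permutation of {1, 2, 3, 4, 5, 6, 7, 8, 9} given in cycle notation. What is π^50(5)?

9

5 lies in the 6-cycle (2 9 6 8 4 5).
Powers repeat with period 6 on this cycle, and 50 mod 6 = 2, so π^50(5) = π^2(5).
Advancing 2 steps from 5: 5 → 2 → 9.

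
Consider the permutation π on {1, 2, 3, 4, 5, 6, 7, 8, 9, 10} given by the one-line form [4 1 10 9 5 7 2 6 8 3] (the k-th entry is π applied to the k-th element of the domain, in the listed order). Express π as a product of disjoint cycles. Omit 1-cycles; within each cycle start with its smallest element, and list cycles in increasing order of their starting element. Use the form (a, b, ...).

Start at 1 and follow images: 1 → 4 → 9 → 8 → 6 → 7 → 2 → 1, giving the cycle (1, 4, 9, 8, 6, 7, 2).
Repeating from the next unused element and collecting all non-trivial cycles gives (1, 4, 9, 8, 6, 7, 2)(3, 10).

(1, 4, 9, 8, 6, 7, 2)(3, 10)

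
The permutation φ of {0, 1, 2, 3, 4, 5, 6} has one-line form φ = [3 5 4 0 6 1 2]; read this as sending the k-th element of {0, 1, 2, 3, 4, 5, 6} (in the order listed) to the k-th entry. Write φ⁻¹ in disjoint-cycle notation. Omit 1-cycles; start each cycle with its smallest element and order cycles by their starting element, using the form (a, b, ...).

The cycle decomposition of φ is (0, 3)(1, 5)(2, 4, 6).
Reversing each cycle (and rotating so the smallest element leads) gives φ⁻¹ = (0, 3)(1, 5)(2, 6, 4).

(0, 3)(1, 5)(2, 6, 4)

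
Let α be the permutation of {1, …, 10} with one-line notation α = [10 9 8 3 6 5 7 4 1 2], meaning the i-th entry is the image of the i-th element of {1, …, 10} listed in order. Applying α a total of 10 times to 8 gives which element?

4

Tracing 8 → 4 → … returns to 8 after 3 steps, so 8 lies in a 3-cycle (3 8 4).
Powers repeat with period 3 on this cycle, and 10 mod 3 = 1, so α^10(8) = α^1(8).
Stepping 1 place around the cycle: 8 → 4.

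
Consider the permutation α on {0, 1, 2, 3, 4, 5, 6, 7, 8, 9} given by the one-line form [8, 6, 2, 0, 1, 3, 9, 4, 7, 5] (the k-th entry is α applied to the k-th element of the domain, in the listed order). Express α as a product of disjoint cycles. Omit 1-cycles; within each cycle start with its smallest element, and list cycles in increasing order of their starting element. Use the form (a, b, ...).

(0, 8, 7, 4, 1, 6, 9, 5, 3)

From 0: 0 → 8 → 7 → 4 → 1 → 6 → 9 → 5 → 3 → 0, closing the cycle (0, 8, 7, 4, 1, 6, 9, 5, 3).
Continuing from each remaining unvisited element yields (0, 8, 7, 4, 1, 6, 9, 5, 3).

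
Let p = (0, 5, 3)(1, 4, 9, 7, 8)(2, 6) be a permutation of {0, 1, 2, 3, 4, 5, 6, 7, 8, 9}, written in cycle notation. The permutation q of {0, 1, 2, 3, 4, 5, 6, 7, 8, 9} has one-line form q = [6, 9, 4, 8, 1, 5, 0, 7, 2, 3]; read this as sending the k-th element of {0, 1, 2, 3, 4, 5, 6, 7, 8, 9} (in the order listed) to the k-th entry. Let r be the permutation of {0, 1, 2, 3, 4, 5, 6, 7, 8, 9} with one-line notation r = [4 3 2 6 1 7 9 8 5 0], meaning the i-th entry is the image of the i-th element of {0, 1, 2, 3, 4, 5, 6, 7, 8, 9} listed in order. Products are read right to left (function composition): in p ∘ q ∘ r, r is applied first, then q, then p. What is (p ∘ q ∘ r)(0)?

4

Apply the permutations in order: r(0) = 4, then q(4) = 1, then p(1) = 4. So (p ∘ q ∘ r)(0) = 4.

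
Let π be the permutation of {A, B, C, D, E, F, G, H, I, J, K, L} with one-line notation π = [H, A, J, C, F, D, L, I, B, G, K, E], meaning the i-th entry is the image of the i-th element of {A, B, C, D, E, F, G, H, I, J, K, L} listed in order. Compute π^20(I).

Tracing I → B → … returns to I after 4 steps, so I lies in a 4-cycle (A H I B).
On a 4-cycle, π^4 is the identity, so π^20 = π^0 there (20 ≡ 0 mod 4).
So π^20(I) = I.

I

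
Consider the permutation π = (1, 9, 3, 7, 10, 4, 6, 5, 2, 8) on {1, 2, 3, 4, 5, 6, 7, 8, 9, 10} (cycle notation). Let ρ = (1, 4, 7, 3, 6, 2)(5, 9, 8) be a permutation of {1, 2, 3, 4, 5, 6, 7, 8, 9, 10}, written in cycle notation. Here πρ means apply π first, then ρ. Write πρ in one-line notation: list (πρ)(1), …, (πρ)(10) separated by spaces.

Chase each element through π then ρ: 1 → 9 → 8; 2 → 8 → 5; 3 → 7 → 3; 4 → 6 → 2; 5 → 2 → 1; 6 → 5 → 9; 7 → 10 → 10; 8 → 1 → 4; 9 → 3 → 6; 10 → 4 → 7.
So πρ in one-line form is 8 5 3 2 1 9 10 4 6 7.

8 5 3 2 1 9 10 4 6 7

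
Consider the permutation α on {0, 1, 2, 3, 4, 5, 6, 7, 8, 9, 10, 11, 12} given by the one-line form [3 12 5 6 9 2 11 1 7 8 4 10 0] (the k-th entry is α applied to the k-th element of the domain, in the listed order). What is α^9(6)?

0

Tracing 6 → 11 → … returns to 6 after 11 steps, so 6 lies in an 11-cycle (0 3 6 11 10 4 9 8 7 1 12).
Advancing 9 steps from 6: 6 → 11 → 10 → 4 → 9 → 8 → 7 → 1 → 12 → 0.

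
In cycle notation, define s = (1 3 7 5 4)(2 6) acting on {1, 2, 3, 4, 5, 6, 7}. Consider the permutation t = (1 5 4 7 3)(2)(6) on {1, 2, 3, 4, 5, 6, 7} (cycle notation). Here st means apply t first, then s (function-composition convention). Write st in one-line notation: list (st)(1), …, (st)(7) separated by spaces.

(st)(x) = s(t(x)). Computing each image: s(t(1)) = s(5) = 4, s(t(2)) = s(2) = 6, s(t(3)) = s(1) = 3, s(t(4)) = s(7) = 5, s(t(5)) = s(4) = 1, s(t(6)) = s(6) = 2, s(t(7)) = s(3) = 7.
Hence st = [4 6 3 5 1 2 7].

4 6 3 5 1 2 7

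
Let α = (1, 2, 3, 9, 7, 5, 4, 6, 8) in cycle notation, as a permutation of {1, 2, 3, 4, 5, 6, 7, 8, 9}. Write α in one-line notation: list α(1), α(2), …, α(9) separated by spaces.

2 3 9 6 4 8 5 1 7

Each element maps to the next entry in its cycle (wrapping to the front): 1→2, 2→3, 3→9, 4→6, 5→4, 6→8, 7→5, 8→1, 9→7.
So the one-line form is 2 3 9 6 4 8 5 1 7.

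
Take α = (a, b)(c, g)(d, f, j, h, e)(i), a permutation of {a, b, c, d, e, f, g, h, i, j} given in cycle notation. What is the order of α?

The disjoint cycles have lengths 5, 2, 2, 1.
The order is lcm(5, 2, 2) = 10.

10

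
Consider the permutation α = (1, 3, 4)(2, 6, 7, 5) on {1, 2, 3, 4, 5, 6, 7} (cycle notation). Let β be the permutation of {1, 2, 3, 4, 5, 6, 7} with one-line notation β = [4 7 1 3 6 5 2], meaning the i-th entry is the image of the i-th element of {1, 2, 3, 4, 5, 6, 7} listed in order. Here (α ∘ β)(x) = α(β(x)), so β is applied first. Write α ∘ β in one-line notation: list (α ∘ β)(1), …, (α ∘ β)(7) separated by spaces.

1 5 3 4 7 2 6

(α ∘ β)(x) = α(β(x)). Computing each image: α(β(1)) = α(4) = 1, α(β(2)) = α(7) = 5, α(β(3)) = α(1) = 3, α(β(4)) = α(3) = 4, α(β(5)) = α(6) = 7, α(β(6)) = α(5) = 2, α(β(7)) = α(2) = 6.
Hence α ∘ β = [1 5 3 4 7 2 6].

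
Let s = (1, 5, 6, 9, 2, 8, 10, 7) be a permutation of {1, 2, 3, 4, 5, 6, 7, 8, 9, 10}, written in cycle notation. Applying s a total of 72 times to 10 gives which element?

10 lies in the 8-cycle (1, 5, 6, 9, 2, 8, 10, 7).
Since the cycle has length 8, s^72 acts on it the same as s^0 (72 mod 8 = 0).
So s^72(10) = 10.

10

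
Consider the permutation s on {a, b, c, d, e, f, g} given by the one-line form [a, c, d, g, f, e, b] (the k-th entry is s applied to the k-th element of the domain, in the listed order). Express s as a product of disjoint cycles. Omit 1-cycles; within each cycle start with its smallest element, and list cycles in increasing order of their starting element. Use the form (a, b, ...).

From b: b → c → d → g → b, closing the cycle (b, c, d, g).
Continuing from each remaining unvisited element yields (b, c, d, g)(e, f).

(b, c, d, g)(e, f)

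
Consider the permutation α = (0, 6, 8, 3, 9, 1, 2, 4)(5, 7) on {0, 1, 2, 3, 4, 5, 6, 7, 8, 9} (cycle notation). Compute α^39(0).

0 lies in the 8-cycle (0, 6, 8, 3, 9, 1, 2, 4).
Powers repeat with period 8 on this cycle, and 39 mod 8 = 7, so α^39(0) = α^7(0).
Advancing 7 steps from 0: 0 → 6 → 8 → 3 → 9 → 1 → 2 → 4.

4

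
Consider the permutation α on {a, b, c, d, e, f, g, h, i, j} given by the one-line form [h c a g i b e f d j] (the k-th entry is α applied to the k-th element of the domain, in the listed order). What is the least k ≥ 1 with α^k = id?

20

The disjoint-cycle form of α has cycle lengths 5, 4, 1.
The order of α is the least common multiple of its cycle lengths: lcm(5, 4) = 20.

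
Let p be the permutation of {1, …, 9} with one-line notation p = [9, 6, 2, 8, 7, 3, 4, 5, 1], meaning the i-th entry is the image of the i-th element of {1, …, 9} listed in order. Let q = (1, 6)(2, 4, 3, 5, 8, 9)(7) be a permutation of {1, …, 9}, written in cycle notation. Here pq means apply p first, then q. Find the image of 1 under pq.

2

(pq)(1) = q(p(1)). p(1) = 9, then q(9) = 2. So (pq)(1) = 2.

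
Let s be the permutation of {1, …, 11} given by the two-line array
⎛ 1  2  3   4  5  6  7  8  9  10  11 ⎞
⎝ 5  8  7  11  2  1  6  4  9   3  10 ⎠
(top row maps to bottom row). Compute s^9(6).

7

Tracing 6 → 1 → … returns to 6 after 10 steps, so 6 lies in a 10-cycle (1 5 2 8 4 11 10 3 7 6).
Advancing 9 steps from 6: 6 → 1 → 5 → 2 → 8 → 4 → 11 → 10 → 3 → 7.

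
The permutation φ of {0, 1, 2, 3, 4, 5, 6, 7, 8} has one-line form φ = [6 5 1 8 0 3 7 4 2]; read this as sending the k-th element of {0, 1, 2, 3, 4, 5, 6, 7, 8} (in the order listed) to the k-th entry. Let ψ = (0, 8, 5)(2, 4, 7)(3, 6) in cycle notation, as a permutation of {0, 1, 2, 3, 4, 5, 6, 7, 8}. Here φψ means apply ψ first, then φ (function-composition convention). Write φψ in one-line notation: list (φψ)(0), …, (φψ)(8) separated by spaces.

(φψ)(x) = φ(ψ(x)). Computing each image: φ(ψ(0)) = φ(8) = 2, φ(ψ(1)) = φ(1) = 5, φ(ψ(2)) = φ(4) = 0, φ(ψ(3)) = φ(6) = 7, φ(ψ(4)) = φ(7) = 4, φ(ψ(5)) = φ(0) = 6, φ(ψ(6)) = φ(3) = 8, φ(ψ(7)) = φ(2) = 1, φ(ψ(8)) = φ(5) = 3.
Hence φψ = [2 5 0 7 4 6 8 1 3].

2 5 0 7 4 6 8 1 3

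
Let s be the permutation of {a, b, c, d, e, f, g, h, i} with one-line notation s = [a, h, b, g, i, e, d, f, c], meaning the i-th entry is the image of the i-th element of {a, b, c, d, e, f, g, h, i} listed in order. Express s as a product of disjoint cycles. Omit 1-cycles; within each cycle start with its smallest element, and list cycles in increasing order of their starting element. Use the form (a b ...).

Start at b and follow images: b → h → f → e → i → c → b, giving the cycle (b h f e i c).
Repeating from the next unused element and collecting all non-trivial cycles gives (b h f e i c)(d g).

(b h f e i c)(d g)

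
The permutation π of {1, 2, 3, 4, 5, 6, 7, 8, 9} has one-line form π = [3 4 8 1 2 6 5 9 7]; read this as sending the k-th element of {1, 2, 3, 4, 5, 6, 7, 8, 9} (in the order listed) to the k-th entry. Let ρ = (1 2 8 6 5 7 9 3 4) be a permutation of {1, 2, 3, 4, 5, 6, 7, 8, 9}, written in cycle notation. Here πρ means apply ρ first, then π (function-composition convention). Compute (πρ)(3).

1

First apply ρ: ρ(3) = 4, then π(4) = 1. Thus (πρ)(3) = 1.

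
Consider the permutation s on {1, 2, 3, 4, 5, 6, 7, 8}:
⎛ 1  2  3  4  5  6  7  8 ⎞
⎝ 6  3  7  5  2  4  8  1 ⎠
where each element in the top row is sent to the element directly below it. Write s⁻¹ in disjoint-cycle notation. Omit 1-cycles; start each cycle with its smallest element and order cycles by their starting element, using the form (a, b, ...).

The cycle decomposition of s is (1, 6, 4, 5, 2, 3, 7, 8).
Reversing each cycle (and rotating so the smallest element leads) gives s⁻¹ = (1, 8, 7, 3, 2, 5, 4, 6).

(1, 8, 7, 3, 2, 5, 4, 6)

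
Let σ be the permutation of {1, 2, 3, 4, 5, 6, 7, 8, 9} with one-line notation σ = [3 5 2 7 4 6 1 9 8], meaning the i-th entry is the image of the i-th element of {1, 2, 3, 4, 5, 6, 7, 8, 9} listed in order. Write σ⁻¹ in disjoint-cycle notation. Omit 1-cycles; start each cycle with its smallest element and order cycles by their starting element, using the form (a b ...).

(1 7 4 5 2 3)(8 9)

First write σ in disjoint cycles: (1 3 2 5 4 7)(8 9).
Reversing each cycle (and rotating so the smallest element leads) gives σ⁻¹ = (1 7 4 5 2 3)(8 9).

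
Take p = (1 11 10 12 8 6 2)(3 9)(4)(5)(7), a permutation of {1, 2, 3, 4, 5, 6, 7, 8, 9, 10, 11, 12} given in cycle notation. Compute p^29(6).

2

6 lies in the 7-cycle (1 11 10 12 8 6 2).
On a 7-cycle, p^7 is the identity, so p^29 = p^1 there (29 ≡ 1 mod 7).
Advancing 1 step from 6: 6 → 2.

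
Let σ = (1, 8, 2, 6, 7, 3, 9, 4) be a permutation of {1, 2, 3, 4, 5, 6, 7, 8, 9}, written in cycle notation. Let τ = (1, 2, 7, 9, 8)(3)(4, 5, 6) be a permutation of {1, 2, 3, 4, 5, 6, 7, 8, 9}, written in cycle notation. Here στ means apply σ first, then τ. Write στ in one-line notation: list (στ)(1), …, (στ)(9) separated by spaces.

Chase each element through σ then τ: 1 → 8 → 1; 2 → 6 → 4; 3 → 9 → 8; 4 → 1 → 2; 5 → 5 → 6; 6 → 7 → 9; 7 → 3 → 3; 8 → 2 → 7; 9 → 4 → 5.
So στ in one-line form is 1 4 8 2 6 9 3 7 5.

1 4 8 2 6 9 3 7 5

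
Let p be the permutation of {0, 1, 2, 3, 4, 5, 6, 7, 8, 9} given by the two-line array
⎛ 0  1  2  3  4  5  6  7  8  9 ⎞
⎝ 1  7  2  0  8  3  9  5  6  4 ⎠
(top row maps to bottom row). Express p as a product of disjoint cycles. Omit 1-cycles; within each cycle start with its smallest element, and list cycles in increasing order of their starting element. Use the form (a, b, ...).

(0, 1, 7, 5, 3)(4, 8, 6, 9)

Iterating p from 0 gives 0 → 1 → 7 → 5 → 3 → 0; that is the 5-cycle (0, 1, 7, 5, 3).
Repeating from the next unused element and collecting all non-trivial cycles gives (0, 1, 7, 5, 3)(4, 8, 6, 9).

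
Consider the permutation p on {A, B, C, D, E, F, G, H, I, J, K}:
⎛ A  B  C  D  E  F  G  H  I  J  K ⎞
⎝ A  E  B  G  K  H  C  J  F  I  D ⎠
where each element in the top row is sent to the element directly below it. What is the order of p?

The disjoint-cycle form of p has cycle lengths 6, 4, 1.
The order is lcm(6, 4) = 12.

12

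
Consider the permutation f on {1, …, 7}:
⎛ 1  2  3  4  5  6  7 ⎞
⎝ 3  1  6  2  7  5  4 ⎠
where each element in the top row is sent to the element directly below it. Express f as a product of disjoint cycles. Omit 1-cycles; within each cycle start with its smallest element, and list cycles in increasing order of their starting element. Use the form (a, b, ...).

Start at 1 and follow images: 1 → 3 → 6 → 5 → 7 → 4 → 2 → 1, giving the cycle (1, 3, 6, 5, 7, 4, 2).
Repeating from the next unused element and collecting all non-trivial cycles gives (1, 3, 6, 5, 7, 4, 2).

(1, 3, 6, 5, 7, 4, 2)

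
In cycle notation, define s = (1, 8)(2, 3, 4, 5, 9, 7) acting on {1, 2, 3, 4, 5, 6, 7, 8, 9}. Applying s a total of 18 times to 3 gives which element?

3

3 lies in the 6-cycle (2, 3, 4, 5, 9, 7).
Since the cycle has length 6, s^18 acts on it the same as s^0 (18 mod 6 = 0).
So s^18(3) = 3.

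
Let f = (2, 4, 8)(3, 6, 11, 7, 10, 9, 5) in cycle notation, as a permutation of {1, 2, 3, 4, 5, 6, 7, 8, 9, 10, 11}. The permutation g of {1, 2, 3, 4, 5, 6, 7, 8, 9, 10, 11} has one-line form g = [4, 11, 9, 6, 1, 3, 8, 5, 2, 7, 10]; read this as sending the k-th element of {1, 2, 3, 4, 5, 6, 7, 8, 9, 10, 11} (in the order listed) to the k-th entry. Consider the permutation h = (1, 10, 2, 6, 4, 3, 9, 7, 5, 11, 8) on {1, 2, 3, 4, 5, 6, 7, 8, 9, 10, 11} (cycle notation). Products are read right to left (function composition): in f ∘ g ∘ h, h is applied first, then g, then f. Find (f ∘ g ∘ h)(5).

9

Chase 5: h(5) = 11; g(11) = 10; f(10) = 9. Hence (f ∘ g ∘ h)(5) = 9.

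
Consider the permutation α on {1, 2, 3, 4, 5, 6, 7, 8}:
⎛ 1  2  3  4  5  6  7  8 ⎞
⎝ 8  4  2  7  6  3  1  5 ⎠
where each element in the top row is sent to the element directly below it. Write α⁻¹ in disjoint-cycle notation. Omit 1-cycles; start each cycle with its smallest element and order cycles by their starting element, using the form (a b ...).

(1 7 4 2 3 6 5 8)

The cycle decomposition of α is (1 8 5 6 3 2 4 7).
Reversing each cycle (and rotating so the smallest element leads) gives α⁻¹ = (1 7 4 2 3 6 5 8).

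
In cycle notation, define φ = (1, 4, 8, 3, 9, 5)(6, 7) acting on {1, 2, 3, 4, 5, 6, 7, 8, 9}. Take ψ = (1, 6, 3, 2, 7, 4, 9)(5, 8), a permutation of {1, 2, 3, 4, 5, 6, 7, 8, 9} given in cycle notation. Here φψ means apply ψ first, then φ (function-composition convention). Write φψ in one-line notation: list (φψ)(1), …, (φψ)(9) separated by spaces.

7 6 2 5 3 9 8 1 4

(φψ)(x) = φ(ψ(x)). Computing each image: φ(ψ(1)) = φ(6) = 7, φ(ψ(2)) = φ(7) = 6, φ(ψ(3)) = φ(2) = 2, φ(ψ(4)) = φ(9) = 5, φ(ψ(5)) = φ(8) = 3, φ(ψ(6)) = φ(3) = 9, φ(ψ(7)) = φ(4) = 8, φ(ψ(8)) = φ(5) = 1, φ(ψ(9)) = φ(1) = 4.
Hence φψ = [7 6 2 5 3 9 8 1 4].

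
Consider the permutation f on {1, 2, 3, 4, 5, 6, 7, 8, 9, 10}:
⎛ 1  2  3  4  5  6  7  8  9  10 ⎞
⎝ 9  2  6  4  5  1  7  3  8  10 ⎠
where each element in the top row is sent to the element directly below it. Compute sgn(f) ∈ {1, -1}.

In disjoint-cycle form the cycle lengths are 5, 1, 1, 1, 1, 1.
A cycle of length ℓ contributes ℓ−1 transpositions, so f is a product of 4 transpositions — even.

1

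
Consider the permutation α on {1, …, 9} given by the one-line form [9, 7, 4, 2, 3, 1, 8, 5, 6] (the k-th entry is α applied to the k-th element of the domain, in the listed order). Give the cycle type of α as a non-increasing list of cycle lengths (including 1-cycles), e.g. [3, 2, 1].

[6, 3]

The disjoint cycles are (1, 9, 6)(2, 7, 8, 5, 3, 4), with lengths 6, 3 in non-increasing order.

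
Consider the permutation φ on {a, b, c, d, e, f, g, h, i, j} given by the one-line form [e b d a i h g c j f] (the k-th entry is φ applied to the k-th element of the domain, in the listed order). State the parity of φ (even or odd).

odd

In disjoint-cycle form the cycle lengths are 8, 1, 1.
A cycle is odd iff its length is even; φ has 1 even-length cycle, so sgn(φ) = (−1)^1 and φ is odd.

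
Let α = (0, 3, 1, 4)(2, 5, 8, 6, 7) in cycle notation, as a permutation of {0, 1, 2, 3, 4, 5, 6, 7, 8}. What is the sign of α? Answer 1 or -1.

The cycle lengths are 5, 4.
A cycle is odd iff its length is even; α has 1 even-length cycle, so sgn(α) = (−1)^1 and α is odd.

-1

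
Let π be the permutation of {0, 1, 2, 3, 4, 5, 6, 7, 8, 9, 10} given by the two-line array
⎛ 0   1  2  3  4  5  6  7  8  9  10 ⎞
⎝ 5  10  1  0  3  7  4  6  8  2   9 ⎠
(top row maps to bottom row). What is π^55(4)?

3

Tracing 4 → 3 → … returns to 4 after 6 steps, so 4 lies in a 6-cycle (0 5 7 6 4 3).
Powers repeat with period 6 on this cycle, and 55 mod 6 = 1, so π^55(4) = π^1(4).
Advancing 1 step from 4: 4 → 3.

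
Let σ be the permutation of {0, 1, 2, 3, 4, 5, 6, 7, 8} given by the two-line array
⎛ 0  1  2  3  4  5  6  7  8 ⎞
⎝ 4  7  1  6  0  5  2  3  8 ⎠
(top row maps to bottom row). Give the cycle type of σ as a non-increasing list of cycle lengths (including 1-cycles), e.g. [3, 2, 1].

[5, 2, 1, 1]

The disjoint cycles are (0, 4)(1, 7, 3, 6, 2)(5)(8), with lengths 5, 2, 1, 1 in non-increasing order.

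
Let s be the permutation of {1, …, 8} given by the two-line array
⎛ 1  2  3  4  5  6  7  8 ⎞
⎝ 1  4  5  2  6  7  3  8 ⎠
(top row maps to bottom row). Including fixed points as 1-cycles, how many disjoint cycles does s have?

4

The cycle decomposition is (1)(2, 4)(3, 5, 6, 7)(8), which has 4 cycles (counting 1-cycles).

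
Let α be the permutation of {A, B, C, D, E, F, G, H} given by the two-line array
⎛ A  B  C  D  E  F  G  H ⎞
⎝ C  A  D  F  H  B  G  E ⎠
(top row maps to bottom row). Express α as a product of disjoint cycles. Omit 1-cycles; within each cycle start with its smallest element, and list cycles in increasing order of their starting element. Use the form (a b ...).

Iterating α from A gives A → C → D → F → B → A; that is the 5-cycle (A C D F B).
Continuing from each remaining unvisited element yields (A C D F B)(E H).

(A C D F B)(E H)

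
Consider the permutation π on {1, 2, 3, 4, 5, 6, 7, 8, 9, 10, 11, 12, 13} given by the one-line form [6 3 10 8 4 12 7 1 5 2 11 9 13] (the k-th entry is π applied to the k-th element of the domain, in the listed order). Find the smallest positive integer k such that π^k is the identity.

21

Decomposing into disjoint cycles gives cycle lengths 7, 3, 1, 1, 1.
The order is lcm(7, 3) = 21.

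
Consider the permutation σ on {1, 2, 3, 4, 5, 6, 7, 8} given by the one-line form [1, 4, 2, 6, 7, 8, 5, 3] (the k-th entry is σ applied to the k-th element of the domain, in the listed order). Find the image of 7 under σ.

5

7 is element number 7 of the domain, and entry number 7 of the one-line form is 5, so σ(7) = 5.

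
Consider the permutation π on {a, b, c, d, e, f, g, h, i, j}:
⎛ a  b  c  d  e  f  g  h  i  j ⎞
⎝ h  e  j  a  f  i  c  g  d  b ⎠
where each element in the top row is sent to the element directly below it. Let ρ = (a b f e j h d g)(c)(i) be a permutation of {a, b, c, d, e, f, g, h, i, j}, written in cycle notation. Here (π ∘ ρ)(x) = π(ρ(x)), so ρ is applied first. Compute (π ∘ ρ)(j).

First apply ρ: ρ(j) = h, then π(h) = g. Thus (π ∘ ρ)(j) = g.

g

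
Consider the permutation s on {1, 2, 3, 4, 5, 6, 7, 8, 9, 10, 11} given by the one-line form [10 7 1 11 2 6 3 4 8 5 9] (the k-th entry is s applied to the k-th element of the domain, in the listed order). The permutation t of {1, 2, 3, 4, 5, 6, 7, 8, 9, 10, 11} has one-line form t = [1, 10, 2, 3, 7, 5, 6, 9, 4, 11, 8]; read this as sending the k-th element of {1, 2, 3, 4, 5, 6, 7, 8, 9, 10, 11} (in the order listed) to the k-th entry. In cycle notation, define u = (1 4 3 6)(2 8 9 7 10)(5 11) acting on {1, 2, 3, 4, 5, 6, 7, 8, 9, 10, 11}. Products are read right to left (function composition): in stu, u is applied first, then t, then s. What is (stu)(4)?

7

(stu)(4) = s(t(u(4))). u(4) = 3, then t(3) = 2, then s(2) = 7, so the result is 7.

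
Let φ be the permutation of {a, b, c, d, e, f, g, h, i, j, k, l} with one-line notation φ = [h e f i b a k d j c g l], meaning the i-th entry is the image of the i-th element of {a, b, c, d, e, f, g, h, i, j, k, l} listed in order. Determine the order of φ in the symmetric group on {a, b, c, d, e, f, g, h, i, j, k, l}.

14

The disjoint-cycle form of φ has cycle lengths 7, 2, 2, 1.
The order is lcm(7, 2, 2) = 14.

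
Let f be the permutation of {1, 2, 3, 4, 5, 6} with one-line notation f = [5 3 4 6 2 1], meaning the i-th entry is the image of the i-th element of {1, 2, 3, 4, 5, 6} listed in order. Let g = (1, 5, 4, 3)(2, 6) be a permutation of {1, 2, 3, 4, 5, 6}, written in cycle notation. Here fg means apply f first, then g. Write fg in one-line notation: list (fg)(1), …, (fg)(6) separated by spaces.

4 1 3 2 6 5

For each element, apply f then g: 1 → 5 → 4; 2 → 3 → 1; 3 → 4 → 3; 4 → 6 → 2; 5 → 2 → 6; 6 → 1 → 5.
Collecting the images, fg = [4 1 3 2 6 5].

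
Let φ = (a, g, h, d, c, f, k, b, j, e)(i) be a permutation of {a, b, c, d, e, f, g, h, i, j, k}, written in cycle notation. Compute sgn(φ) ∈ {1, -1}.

-1

The cycle lengths are 10, 1.
A cycle of length ℓ contributes ℓ−1 transpositions, so φ is a product of 9 transpositions — odd.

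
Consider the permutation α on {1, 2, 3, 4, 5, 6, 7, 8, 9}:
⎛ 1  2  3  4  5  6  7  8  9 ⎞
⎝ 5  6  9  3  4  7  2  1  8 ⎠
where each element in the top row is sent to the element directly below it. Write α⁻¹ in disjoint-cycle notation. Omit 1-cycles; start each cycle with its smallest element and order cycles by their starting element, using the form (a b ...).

The cycle decomposition of α is (1 5 4 3 9 8)(2 6 7).
Reversing each cycle (and rotating so the smallest element leads) gives α⁻¹ = (1 8 9 3 4 5)(2 7 6).

(1 8 9 3 4 5)(2 7 6)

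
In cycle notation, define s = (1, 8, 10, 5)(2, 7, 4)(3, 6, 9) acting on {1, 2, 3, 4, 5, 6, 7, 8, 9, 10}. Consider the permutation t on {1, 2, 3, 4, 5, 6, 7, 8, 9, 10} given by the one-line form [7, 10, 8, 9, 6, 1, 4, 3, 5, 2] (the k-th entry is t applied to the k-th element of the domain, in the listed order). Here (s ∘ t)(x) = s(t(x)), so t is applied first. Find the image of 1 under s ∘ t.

4

t(1) = 7, then s(7) = 4; composing gives (s ∘ t)(1) = 4.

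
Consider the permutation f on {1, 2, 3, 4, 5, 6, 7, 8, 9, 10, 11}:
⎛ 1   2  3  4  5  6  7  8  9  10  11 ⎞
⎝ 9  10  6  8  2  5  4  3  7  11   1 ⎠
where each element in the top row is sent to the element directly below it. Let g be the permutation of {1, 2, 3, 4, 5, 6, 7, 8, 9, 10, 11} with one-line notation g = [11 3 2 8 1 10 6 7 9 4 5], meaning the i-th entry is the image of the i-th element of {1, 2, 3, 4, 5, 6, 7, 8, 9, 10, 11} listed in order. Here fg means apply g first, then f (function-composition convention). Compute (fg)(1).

1

First apply g: g(1) = 11, then f(11) = 1. Thus (fg)(1) = 1.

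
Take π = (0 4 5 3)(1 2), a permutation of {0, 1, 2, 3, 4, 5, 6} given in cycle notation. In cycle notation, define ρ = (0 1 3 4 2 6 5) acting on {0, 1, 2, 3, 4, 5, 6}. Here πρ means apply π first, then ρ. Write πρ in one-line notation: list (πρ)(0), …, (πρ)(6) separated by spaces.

(πρ)(x) = ρ(π(x)). Computing each image: ρ(π(0)) = ρ(4) = 2, ρ(π(1)) = ρ(2) = 6, ρ(π(2)) = ρ(1) = 3, ρ(π(3)) = ρ(0) = 1, ρ(π(4)) = ρ(5) = 0, ρ(π(5)) = ρ(3) = 4, ρ(π(6)) = ρ(6) = 5.
Hence πρ = [2 6 3 1 0 4 5].

2 6 3 1 0 4 5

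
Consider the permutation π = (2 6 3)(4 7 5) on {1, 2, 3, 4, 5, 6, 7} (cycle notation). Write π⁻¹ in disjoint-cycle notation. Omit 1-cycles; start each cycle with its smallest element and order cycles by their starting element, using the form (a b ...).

(2 3 6)(4 5 7)

The inverse reverses each cycle.
After reversing and putting each cycle's least element first, π⁻¹ = (2 3 6)(4 5 7).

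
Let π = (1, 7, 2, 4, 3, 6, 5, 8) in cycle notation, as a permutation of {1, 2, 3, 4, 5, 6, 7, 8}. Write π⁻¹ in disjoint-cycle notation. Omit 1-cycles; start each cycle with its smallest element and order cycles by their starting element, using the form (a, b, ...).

The inverse reverses each cycle.
Reversing each cycle of π and rotating so the smallest element leads gives (1, 8, 5, 6, 3, 4, 2, 7).

(1, 8, 5, 6, 3, 4, 2, 7)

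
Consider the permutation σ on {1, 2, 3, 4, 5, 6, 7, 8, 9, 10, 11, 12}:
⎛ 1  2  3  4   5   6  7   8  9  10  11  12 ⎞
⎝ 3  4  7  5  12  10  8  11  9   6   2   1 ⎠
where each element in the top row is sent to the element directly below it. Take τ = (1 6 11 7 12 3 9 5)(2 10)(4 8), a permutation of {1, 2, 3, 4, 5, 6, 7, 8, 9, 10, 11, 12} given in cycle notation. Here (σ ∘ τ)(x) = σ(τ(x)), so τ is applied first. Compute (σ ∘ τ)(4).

τ(4) = 8, then σ(8) = 11; composing gives (σ ∘ τ)(4) = 11.

11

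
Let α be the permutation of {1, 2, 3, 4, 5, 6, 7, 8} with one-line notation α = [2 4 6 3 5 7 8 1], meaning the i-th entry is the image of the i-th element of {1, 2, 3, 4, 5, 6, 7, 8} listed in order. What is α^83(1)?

8

Tracing 1 → 2 → … returns to 1 after 7 steps, so 1 lies in a 7-cycle (1, 2, 4, 3, 6, 7, 8).
Powers repeat with period 7 on this cycle, and 83 mod 7 = 6, so α^83(1) = α^6(1).
Stepping 6 places around the cycle: 1 → 2 → 4 → 3 → 6 → 7 → 8.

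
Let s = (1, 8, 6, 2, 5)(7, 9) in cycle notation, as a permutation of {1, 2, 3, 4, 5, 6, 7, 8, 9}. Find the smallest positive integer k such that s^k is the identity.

10

The disjoint cycles have lengths 5, 2, 1, 1.
The order of s is the least common multiple of its cycle lengths: lcm(5, 2) = 10.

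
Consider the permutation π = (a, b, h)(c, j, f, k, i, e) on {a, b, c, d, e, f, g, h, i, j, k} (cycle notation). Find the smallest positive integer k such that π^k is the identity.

The disjoint cycles have lengths 6, 3, 1, 1.
The order of π is the least common multiple of its cycle lengths: lcm(6, 3) = 6.

6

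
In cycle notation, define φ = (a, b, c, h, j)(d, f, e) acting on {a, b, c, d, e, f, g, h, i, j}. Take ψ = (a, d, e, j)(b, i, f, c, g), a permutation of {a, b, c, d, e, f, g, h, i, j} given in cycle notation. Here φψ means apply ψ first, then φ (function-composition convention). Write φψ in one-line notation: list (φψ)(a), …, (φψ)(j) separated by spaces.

For each element, apply ψ then φ: a → d → f; b → i → i; c → g → g; d → e → d; e → j → a; f → c → h; g → b → c; h → h → j; i → f → e; j → a → b.
So φψ in one-line form is f i g d a h c j e b.

f i g d a h c j e b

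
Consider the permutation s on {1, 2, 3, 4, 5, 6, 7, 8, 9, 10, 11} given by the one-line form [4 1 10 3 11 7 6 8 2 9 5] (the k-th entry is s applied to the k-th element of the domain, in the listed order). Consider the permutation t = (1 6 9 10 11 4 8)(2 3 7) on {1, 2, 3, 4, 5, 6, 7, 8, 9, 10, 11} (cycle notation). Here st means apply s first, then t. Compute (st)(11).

(st)(11) = t(s(11)). s(11) = 5, then t(5) = 5. So (st)(11) = 5.

5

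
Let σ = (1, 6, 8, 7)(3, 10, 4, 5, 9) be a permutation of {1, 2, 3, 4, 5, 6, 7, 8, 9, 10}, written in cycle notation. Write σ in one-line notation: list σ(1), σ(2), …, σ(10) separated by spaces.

6 2 10 5 9 8 1 7 3 4

Each element maps to the next entry in its cycle (wrapping to the front): 1→6, 2→2, 3→10, 4→5, 5→9, 6→8, 7→1, 8→7, 9→3, 10→4.
So the one-line form is 6 2 10 5 9 8 1 7 3 4.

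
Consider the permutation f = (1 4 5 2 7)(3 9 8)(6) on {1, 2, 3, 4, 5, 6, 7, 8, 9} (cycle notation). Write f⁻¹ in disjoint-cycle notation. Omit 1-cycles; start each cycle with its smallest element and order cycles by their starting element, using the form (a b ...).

If f sends a → b within a cycle, f⁻¹ sends b → a; equivalently, reverse each cycle.
Reversing each cycle of f and rotating so the smallest element leads gives (1 7 2 5 4)(3 8 9).

(1 7 2 5 4)(3 8 9)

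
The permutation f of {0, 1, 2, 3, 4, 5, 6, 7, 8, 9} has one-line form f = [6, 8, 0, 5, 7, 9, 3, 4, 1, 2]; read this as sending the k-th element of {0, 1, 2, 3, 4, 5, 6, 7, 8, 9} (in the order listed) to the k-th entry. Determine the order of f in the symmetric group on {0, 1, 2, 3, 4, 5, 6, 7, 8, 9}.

6

The disjoint-cycle form of f has cycle lengths 6, 2, 2.
The order of f is the least common multiple of its cycle lengths: lcm(6, 2, 2) = 6.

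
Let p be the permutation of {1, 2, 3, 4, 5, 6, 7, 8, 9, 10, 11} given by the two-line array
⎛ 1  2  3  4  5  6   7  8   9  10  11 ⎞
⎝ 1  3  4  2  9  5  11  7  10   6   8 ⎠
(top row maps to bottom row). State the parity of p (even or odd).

odd

In disjoint-cycle form the cycle lengths are 4, 3, 3, 1.
A cycle is odd iff its length is even; p has 1 even-length cycle, so sgn(p) = (−1)^1 and p is odd.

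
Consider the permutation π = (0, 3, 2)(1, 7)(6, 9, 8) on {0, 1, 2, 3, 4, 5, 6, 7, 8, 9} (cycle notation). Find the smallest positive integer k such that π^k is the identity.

6

The disjoint cycles have lengths 3, 3, 2, 1, 1.
The order of π is the least common multiple of its cycle lengths: lcm(3, 3, 2) = 6.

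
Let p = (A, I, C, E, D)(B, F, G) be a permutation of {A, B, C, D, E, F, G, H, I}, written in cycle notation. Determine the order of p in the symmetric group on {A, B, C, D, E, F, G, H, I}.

15

The cycle type of p is (5, 3, 1).
Since disjoint cycles commute, ord(p) = lcm(5, 3) = 15.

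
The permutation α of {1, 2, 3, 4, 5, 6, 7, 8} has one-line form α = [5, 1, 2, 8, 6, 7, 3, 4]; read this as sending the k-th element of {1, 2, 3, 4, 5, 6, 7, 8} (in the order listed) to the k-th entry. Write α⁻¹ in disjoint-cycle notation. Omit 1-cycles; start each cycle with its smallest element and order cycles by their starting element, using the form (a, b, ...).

The cycle decomposition of α is (1, 5, 6, 7, 3, 2)(4, 8).
Reversing each cycle (and rotating so the smallest element leads) gives α⁻¹ = (1, 2, 3, 7, 6, 5)(4, 8).

(1, 2, 3, 7, 6, 5)(4, 8)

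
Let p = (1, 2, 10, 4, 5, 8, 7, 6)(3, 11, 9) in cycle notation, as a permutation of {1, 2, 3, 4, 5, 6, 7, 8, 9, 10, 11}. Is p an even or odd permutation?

odd

The cycle lengths are 8, 3.
A cycle is odd iff its length is even; p has 1 even-length cycle, so sgn(p) = (−1)^1 and p is odd.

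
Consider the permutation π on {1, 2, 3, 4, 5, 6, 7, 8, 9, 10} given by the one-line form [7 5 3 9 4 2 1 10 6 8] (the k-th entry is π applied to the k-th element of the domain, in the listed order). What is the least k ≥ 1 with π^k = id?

10

Decomposing into disjoint cycles gives cycle lengths 5, 2, 2, 1.
The order is lcm(5, 2, 2) = 10.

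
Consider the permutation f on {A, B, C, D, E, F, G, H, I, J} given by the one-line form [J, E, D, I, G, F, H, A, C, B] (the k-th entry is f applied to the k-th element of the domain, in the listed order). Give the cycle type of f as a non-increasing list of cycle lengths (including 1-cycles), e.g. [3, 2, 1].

[6, 3, 1]

The disjoint cycles are (A, J, B, E, G, H)(C, D, I)(F), with lengths 6, 3, 1 in non-increasing order.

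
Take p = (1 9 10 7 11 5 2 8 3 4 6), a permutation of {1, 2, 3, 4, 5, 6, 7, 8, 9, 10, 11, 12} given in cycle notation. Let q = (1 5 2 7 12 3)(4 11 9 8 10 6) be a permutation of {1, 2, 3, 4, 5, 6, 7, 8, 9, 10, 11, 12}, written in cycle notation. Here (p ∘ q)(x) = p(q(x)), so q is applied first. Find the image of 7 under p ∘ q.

q(7) = 12, then p(12) = 12; composing gives (p ∘ q)(7) = 12.

12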